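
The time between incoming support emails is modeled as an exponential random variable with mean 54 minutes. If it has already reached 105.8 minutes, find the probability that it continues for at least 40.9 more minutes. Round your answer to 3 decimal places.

The rate is λ = 1/54 = 0.0185185 per minute.
By the memoryless property, P(X > 105.8+40.9 | X > 105.8) = P(X > 40.9).
P(X > 40.9) = e^(−0.75741) ≈ 0.469.

0.469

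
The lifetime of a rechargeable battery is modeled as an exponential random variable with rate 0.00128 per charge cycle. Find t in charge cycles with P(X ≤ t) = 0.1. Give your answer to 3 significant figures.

Set 1 − e^(−λt) = 0.1, so t = −ln(0.9)/λ = 0.10536/0.00128 ≈ 82.3129 charge cycles.

82.3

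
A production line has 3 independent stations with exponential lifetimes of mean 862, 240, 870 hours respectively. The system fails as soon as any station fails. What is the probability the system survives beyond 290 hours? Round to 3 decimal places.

The first failure time is exponential with rate Σλ_i = 1/862 + 1/240 + 1/870 = 0.00647618 per hour.
P(min > 290) = e^(−0.00647618·290) = e^(−1.8781) ≈ 0.153.

0.153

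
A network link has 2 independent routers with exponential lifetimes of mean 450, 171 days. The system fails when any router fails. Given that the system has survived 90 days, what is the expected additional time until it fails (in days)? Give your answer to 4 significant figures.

First-failure rate Σλ = 1/450 + 1/171 = 0.00807018.
By memorylessness the expected residual is 1/Σλ = 123.913 days, regardless of the 90 already elapsed.

123.9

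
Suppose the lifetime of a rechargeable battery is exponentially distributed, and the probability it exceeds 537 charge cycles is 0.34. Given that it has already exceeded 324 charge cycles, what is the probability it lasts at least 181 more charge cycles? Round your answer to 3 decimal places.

0.695

From e^(−λ·537) = 0.34, λ = −ln(0.34)/537 = 0.00200896.
Memoryless: P(X > 324+181 | X > 324) = P(X > 181) = e^(−0.00200896·181) ≈ 0.695.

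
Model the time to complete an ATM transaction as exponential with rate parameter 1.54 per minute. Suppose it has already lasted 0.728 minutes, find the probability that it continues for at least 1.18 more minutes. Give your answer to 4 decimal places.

0.1625

By the memoryless property, P(X > 0.728+1.18 | X > 0.728) = P(X > 1.18).
P(X > 1.18) = e^(−1.8172) ≈ 0.1625.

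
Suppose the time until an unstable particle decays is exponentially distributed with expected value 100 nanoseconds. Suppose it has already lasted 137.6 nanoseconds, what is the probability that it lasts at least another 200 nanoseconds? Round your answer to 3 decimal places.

The rate is λ = 1/100 = 0.01 per nanosecond.
P(X > s+t | X > s) = e^(−λ(s+t))/e^(−λs) = e^(−λt), independent of s = 137.6.
P(X > 200) = e^(−2) ≈ 0.135.

0.135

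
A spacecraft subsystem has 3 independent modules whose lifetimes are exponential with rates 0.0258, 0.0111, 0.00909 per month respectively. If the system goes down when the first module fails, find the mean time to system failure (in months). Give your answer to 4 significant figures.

21.74

The time to first failure is exponential with rate Σλ = 0.0258 + 0.0111 + 0.00909 = 0.04599.
E[min] = 1/Σλ = 1/0.04599 = 21.7439 months.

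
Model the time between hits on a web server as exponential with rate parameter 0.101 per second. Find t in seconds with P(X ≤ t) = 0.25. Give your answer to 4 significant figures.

Set 1 − e^(−λt) = 0.25, so t = −ln(0.75)/λ = 0.28768/0.101 ≈ 2.84834 seconds.

2.848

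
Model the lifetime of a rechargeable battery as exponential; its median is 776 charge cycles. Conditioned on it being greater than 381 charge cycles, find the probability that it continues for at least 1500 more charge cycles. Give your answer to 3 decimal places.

For an exponential, median = ln(2)/λ, so λ = ln 2 / 776 = 0.000893231 per charge cycle.
By the memoryless property, P(X > 381+1500 | X > 381) = P(X > 1500).
P(X > 1500) = e^(−1.3398) ≈ 0.262.

0.262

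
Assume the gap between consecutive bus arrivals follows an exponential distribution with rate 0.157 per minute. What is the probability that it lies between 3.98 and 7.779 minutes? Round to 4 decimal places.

0.2405

P(3.98 < X < 7.779) = e^(−λ·3.98) − e^(−λ·7.779) = 0.53534 − 0.29485 ≈ 0.2405.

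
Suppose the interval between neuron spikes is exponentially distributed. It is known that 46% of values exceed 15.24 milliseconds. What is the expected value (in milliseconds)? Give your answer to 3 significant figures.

e^(−λ·15.24) = 0.46 ⇒ λ = −ln(0.46)/15.24 = 0.0509533.
Mean = 1/λ = 19.6258 milliseconds.

19.6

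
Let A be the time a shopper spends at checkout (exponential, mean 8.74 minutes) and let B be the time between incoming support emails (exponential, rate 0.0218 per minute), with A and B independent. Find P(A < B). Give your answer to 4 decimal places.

λ_1 = 1/8.74 = 0.114416, λ_2 = 0.0218.
For independent exponentials, P(A < B) = λ_1/(λ_1+λ_2) = 0.114416/0.136216 ≈ 0.8400.

0.8400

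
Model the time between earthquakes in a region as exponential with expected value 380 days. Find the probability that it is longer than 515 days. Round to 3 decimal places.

0.258

The rate is λ = 1/380 = 0.00263158 per day.
P(X > 515) = e^(−λ·515) = e^(−1.3553) ≈ 0.258.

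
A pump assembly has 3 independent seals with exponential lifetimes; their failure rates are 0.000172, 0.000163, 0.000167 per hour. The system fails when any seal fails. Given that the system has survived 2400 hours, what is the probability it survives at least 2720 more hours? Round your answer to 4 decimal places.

Time to first failure ~ Exp(Σλ) with Σλ = 0.000502.
By memorylessness, P(T > 2400+2720 | T > 2400) = P(T > 2720) = e^(−0.000502·2720) ≈ 0.2553.

0.2553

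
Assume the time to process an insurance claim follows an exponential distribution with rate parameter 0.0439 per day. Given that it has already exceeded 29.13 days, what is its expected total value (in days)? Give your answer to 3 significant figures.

51.9

By memorylessness, E[X | X > 29.13] = 29.13 + 1/λ = 29.13 + 22.779 = 51.909 days.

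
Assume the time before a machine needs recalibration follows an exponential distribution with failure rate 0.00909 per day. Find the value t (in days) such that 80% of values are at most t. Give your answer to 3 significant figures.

177

Set 1 − e^(−λt) = 0.8, so t = −ln(0.2)/λ = 1.6094/0.00909 ≈ 177.056 days.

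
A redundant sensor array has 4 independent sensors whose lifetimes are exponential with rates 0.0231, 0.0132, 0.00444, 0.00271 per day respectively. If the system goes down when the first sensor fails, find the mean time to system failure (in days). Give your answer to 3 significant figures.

23.0

The time to first failure is exponential with rate Σλ = 0.0231 + 0.0132 + 0.00444 + 0.00271 = 0.04345.
E[min] = 1/Σλ = 1/0.04345 = 23.015 days.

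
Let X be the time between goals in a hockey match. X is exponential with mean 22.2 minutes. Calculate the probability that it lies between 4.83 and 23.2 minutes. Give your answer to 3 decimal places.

The rate is λ = 1/22.2 = 0.045045 per minute.
P(4.83 < X < 23.2) = e^(−λ·4.83) − e^(−λ·23.2) = 0.80447 − 0.35168 ≈ 0.453.

0.453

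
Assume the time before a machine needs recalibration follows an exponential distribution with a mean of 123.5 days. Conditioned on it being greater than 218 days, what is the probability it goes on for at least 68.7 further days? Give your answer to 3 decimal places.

The rate is λ = 1/123.5 = 0.00809717 per day.
By the memoryless property, P(X > 218+68.7 | X > 218) = P(X > 68.7).
P(X > 68.7) = e^(−0.55628) ≈ 0.573.

0.573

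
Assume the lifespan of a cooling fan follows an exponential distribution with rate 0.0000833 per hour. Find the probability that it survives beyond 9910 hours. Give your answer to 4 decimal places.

P(X > 9910) = e^(−λ·9910) = e^(−0.8255) ≈ 0.4380.

0.4380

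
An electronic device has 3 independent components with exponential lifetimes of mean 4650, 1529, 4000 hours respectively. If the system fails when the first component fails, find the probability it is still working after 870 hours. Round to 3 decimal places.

0.378

The first failure time is exponential with rate Σλ_i = 1/4650 + 1/1529 + 1/4000 = 0.00111908 per hour.
P(min > 870) = e^(−0.00111908·870) = e^(−0.9736) ≈ 0.378.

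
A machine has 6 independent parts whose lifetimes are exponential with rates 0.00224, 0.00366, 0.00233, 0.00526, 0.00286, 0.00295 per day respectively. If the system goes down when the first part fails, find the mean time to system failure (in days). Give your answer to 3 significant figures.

The time to first failure is exponential with rate Σλ = 0.00224 + 0.00366 + 0.00233 + 0.00526 + 0.00286 + 0.00295 = 0.0193.
E[min] = 1/Σλ = 1/0.0193 = 51.8135 days.

51.8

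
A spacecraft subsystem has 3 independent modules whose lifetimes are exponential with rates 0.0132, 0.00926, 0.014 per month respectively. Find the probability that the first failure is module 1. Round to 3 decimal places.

0.362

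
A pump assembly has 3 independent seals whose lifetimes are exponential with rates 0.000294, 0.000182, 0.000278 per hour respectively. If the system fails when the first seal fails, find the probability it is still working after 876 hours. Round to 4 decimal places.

0.5166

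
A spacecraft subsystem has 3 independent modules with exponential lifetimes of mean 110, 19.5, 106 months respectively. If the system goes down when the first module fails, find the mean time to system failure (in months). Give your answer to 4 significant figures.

14.33

The first failure time is exponential with rate Σλ_i = 1/110 + 1/19.5 + 1/106 = 0.0698069 per month.
E[min] = 1/Σλ = 1/0.0698069 = 14.3252 months.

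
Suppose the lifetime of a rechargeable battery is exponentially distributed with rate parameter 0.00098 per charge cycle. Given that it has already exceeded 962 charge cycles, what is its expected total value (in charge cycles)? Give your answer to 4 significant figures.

By memorylessness, E[X | X > 962] = 962 + 1/λ = 962 + 1020.41 = 1982.41 charge cycles.

1982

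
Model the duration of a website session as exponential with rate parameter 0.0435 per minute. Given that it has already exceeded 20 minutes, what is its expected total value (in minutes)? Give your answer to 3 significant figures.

By memorylessness, E[X | X > 20] = 20 + 1/λ = 20 + 22.9885 = 42.9885 minutes.

43.0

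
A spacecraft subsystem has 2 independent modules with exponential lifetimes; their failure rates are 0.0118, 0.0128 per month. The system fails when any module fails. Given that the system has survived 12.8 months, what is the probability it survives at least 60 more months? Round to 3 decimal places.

0.229

Time to first failure ~ Exp(Σλ) with Σλ = 0.0246.
By memorylessness, P(T > 12.8+60 | T > 12.8) = P(T > 60) = e^(−0.0246·60) ≈ 0.229.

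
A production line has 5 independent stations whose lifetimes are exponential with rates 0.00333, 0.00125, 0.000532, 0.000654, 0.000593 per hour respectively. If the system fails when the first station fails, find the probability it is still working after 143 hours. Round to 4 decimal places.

0.4028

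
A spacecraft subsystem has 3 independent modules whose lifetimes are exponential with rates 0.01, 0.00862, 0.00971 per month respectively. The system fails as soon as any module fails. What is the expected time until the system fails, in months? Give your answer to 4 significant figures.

The time to first failure is exponential with rate Σλ = 0.01 + 0.00862 + 0.00971 = 0.02833.
E[min] = 1/Σλ = 1/0.02833 = 35.2983 months.

35.30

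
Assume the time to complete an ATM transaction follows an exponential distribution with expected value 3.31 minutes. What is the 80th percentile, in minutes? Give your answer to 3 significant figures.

The rate is λ = 1/3.31 = 0.302115 per minute.
Set 1 − e^(−λt) = 0.8, so t = −ln(0.2)/λ = 1.6094/0.302115 ≈ 5.32724 minutes.

5.33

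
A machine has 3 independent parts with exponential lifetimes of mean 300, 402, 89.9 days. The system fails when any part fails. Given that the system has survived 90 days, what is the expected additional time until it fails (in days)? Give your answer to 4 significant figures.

First-failure rate Σλ = 1/300 + 1/402 + 1/89.9 = 0.0169444.
By memorylessness the expected residual is 1/Σλ = 59.0167 days, regardless of the 90 already elapsed.

59.02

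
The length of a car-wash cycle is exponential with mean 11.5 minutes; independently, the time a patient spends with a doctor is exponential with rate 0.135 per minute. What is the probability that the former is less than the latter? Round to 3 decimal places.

0.392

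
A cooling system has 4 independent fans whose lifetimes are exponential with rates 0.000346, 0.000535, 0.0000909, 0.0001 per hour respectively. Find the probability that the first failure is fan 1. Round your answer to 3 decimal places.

0.323

The time to first failure is exponential with rate Σλ = 0.000346 + 0.000535 + 0.0000909 + 0.0001 = 0.0010719.
P(fan 1 first) = λ_1/Σλ = 0.000346/0.0010719 ≈ 0.323.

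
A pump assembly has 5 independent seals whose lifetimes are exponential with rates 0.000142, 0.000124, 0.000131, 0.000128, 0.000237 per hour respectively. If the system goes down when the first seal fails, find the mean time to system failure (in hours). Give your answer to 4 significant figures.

The time to first failure is exponential with rate Σλ = 0.000142 + 0.000124 + 0.000131 + 0.000128 + 0.000237 = 0.000762.
E[min] = 1/Σλ = 1/0.000762 = 1312.34 hours.

1312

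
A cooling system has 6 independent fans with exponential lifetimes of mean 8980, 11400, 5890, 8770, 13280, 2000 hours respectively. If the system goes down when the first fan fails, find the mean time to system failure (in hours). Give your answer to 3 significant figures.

945

The first failure time is exponential with rate Σλ_i = 1/8980 + 1/11400 + 1/5890 + 1/8770 + 1/13280 + 1/2000 = 0.00105818 per hour.
E[min] = 1/Σλ = 1/0.00105818 = 945.016 hours.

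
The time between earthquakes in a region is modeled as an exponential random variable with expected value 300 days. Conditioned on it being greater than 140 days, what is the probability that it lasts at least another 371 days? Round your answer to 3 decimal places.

0.290

The rate is λ = 1/300 = 0.00333333 per day.
By the memoryless property, P(X > 140+371 | X > 140) = P(X > 371).
P(X > 371) = e^(−1.2367) ≈ 0.290.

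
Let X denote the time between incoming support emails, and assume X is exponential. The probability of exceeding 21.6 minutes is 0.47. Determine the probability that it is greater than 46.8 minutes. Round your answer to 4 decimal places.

0.1948

e^(−λ·21.6) = 0.47 ⇒ λ = −ln(0.47)/21.6 = 0.0349547.
P(X > 46.8) = e^(−0.0349547·46.8) = e^(−1.6359) ≈ 0.1948.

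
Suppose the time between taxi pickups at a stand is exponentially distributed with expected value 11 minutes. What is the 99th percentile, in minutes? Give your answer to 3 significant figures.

The rate is λ = 1/11 = 0.0909091 per minute.
Set 1 − e^(−λt) = 0.99, so t = −ln(0.01)/λ = 4.6052/0.0909091 ≈ 50.6569 minutes.

50.7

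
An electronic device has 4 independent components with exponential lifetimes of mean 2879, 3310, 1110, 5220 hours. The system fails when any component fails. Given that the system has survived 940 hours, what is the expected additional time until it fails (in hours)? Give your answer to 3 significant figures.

First-failure rate Σλ = 1/2879 + 1/3310 + 1/1110 + 1/5220 = 0.00174193.
By memorylessness the expected residual is 1/Σλ = 574.076 hours, regardless of the 940 already elapsed.

574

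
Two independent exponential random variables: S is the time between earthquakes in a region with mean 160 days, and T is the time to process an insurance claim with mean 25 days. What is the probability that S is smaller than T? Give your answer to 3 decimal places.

0.135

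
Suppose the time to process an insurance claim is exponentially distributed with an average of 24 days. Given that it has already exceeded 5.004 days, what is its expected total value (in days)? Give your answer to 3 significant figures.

29.0

The rate is λ = 1/24 = 0.0416667 per day.
By memorylessness, E[X | X > 5.004] = 5.004 + 1/λ = 5.004 + 24 = 29.004 days.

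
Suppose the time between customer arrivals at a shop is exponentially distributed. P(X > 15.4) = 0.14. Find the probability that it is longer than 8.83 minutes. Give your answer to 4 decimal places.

e^(−λ·15.4) = 0.14 ⇒ λ = −ln(0.14)/15.4 = 0.12767.
P(X > 8.83) = e^(−0.12767·8.83) = e^(−1.1273) ≈ 0.3239.

0.3239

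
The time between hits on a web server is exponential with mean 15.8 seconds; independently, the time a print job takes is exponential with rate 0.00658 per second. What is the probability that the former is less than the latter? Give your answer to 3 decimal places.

λ_1 = 1/15.8 = 0.0632911, λ_2 = 0.00658.
For independent exponentials, P(the former < the latter) = λ_1/(λ_1+λ_2) = 0.0632911/0.0698711 ≈ 0.906.

0.906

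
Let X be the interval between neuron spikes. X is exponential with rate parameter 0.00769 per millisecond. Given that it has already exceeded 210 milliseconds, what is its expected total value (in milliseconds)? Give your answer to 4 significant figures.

340.0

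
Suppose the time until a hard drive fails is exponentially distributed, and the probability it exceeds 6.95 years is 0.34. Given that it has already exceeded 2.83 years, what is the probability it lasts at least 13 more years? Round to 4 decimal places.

0.1329

From e^(−λ·6.95) = 0.34, λ = −ln(0.34)/6.95 = 0.155224.
Memoryless: P(X > 2.83+13 | X > 2.83) = P(X > 13) = e^(−0.155224·13) ≈ 0.1329.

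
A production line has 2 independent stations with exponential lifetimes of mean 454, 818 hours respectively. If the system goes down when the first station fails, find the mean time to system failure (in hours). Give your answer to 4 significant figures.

The first failure time is exponential with rate Σλ_i = 1/454 + 1/818 = 0.00342514 per hour.
E[min] = 1/Σλ = 1/0.00342514 = 291.959 hours.

292.0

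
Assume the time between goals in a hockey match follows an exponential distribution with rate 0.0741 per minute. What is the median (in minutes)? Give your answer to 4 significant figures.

Set 1 − e^(−λt) = 0.5, so t = −ln(0.5)/λ = 0.69315/0.0741 ≈ 9.35421 minutes.

9.354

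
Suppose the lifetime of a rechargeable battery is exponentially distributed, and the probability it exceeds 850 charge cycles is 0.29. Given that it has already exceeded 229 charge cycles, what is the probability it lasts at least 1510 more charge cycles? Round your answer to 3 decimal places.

From e^(−λ·850) = 0.29, λ = −ln(0.29)/850 = 0.00145632.
Memoryless: P(X > 229+1510 | X > 229) = P(X > 1510) = e^(−0.00145632·1510) ≈ 0.111.

0.111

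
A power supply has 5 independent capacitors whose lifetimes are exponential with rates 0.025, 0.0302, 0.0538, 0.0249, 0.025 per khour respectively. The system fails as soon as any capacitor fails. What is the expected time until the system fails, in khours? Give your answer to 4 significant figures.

6.293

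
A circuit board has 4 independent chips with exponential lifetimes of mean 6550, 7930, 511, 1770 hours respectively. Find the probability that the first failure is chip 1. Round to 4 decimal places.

Rates: λ_i = 1/mean_i → 0.000152672, 0.000126103, 0.00195695, 0.000564972; Σλ = 0.00280069.
P(chip 1 first) = λ_1/Σλ = 0.000152672/0.00280069 ≈ 0.0545.

0.0545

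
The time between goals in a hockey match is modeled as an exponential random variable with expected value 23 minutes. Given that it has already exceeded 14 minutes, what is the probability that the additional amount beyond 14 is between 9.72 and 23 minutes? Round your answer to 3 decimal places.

0.287

The rate is λ = 1/23 = 0.0434783 per minute.
Memoryless: the residual past 14 is again Exp(λ).
P(9.72 < residual < 23) = e^(−λ·9.72) − e^(−λ·23) = 0.65534 − 0.36788 ≈ 0.287.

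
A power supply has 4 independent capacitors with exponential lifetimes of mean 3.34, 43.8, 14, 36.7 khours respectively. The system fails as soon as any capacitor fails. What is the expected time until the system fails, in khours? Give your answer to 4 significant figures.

The first failure time is exponential with rate Σλ_i = 1/3.34 + 1/43.8 + 1/14 + 1/36.7 = 0.420909 per khour.
E[min] = 1/Σλ = 1/0.420909 = 2.37581 khours.

2.376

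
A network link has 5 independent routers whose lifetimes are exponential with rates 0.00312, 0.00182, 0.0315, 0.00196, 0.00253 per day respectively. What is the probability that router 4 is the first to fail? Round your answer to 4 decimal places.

The time to first failure is exponential with rate Σλ = 0.00312 + 0.00182 + 0.0315 + 0.00196 + 0.00253 = 0.04093.
P(router 4 first) = λ_4/Σλ = 0.00196/0.04093 ≈ 0.0479.

0.0479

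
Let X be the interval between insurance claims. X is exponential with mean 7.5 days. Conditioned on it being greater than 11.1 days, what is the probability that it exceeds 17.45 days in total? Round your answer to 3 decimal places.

0.429

The rate is λ = 1/7.5 = 0.133333 per day.
The exponential is memoryless, so the remaining time is again Exp(λ): the condition X > 11.1 is irrelevant.
P(X > 6.35) = e^(−0.84667) ≈ 0.429.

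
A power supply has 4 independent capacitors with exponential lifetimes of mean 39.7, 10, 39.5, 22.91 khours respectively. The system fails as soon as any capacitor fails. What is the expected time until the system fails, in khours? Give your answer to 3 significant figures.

5.15

The first failure time is exponential with rate Σλ_i = 1/39.7 + 1/10 + 1/39.5 + 1/22.91 = 0.194154 per khour.
E[min] = 1/Σλ = 1/0.194154 = 5.15054 khours.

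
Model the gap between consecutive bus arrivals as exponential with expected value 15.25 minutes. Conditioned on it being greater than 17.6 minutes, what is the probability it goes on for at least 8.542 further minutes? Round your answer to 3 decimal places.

0.571

The rate is λ = 1/15.25 = 0.0655738 per minute.
P(X > s+t | X > s) = e^(−λ(s+t))/e^(−λs) = e^(−λt), independent of s = 17.6.
P(X > 8.542) = e^(−0.56013) ≈ 0.571.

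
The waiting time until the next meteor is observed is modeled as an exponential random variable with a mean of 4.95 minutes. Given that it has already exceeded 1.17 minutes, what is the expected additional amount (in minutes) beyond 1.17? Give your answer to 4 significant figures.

4.950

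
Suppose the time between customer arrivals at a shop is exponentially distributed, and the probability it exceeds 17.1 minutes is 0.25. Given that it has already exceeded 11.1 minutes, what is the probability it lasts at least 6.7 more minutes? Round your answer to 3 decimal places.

From e^(−λ·17.1) = 0.25, λ = −ln(0.25)/17.1 = 0.0810698.
Memoryless: P(X > 11.1+6.7 | X > 11.1) = P(X > 6.7) = e^(−0.0810698·6.7) ≈ 0.581.

0.581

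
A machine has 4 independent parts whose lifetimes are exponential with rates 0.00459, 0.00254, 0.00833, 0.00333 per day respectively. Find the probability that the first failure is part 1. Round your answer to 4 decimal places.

0.2443

The time to first failure is exponential with rate Σλ = 0.00459 + 0.00254 + 0.00833 + 0.00333 = 0.01879.
P(part 1 first) = λ_1/Σλ = 0.00459/0.01879 ≈ 0.2443.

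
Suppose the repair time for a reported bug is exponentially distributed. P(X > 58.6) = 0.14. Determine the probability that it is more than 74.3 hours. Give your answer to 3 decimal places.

0.083

e^(−λ·58.6) = 0.14 ⇒ λ = −ln(0.14)/58.6 = 0.0335514.
P(X > 74.3) = e^(−0.0335514·74.3) = e^(−2.4929) ≈ 0.083.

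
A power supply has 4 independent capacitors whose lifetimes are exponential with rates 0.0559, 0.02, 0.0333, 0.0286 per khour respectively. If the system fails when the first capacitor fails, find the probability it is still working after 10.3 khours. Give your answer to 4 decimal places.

0.2419

The time to first failure is exponential with rate Σλ = 0.0559 + 0.02 + 0.0333 + 0.0286 = 0.1378.
P(min > 10.3) = e^(−0.1378·10.3) = e^(−1.4193) ≈ 0.2419.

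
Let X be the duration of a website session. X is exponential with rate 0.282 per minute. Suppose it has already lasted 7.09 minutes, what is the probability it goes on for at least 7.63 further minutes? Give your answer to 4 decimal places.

By the memoryless property, P(X > 7.09+7.63 | X > 7.09) = P(X > 7.63).
P(X > 7.63) = e^(−2.1517) ≈ 0.1163.

0.1163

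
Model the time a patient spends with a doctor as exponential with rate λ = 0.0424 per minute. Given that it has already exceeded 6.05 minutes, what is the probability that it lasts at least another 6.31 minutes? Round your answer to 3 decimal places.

P(X > s+t | X > s) = e^(−λ(s+t))/e^(−λs) = e^(−λt), independent of s = 6.05.
P(X > 6.31) = e^(−0.26754) ≈ 0.765.

0.765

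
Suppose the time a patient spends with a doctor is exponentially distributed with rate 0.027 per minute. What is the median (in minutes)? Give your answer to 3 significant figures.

Set 1 − e^(−λt) = 0.5, so t = −ln(0.5)/λ = 0.69315/0.027 ≈ 25.6721 minutes.

25.7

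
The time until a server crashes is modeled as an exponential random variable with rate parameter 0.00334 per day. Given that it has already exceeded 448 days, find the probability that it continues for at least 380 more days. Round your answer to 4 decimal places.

P(X > s+t | X > s) = e^(−λ(s+t))/e^(−λs) = e^(−λt), independent of s = 448.
P(X > 380) = e^(−1.2692) ≈ 0.2811.

0.2811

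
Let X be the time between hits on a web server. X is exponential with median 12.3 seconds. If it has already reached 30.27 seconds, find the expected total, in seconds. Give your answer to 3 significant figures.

48.0

For an exponential, median = ln(2)/λ, so λ = ln 2 / 12.3 = 0.0563534 per second.
By memorylessness, E[X | X > 30.27] = 30.27 + 1/λ = 30.27 + 17.7451 = 48.0151 seconds.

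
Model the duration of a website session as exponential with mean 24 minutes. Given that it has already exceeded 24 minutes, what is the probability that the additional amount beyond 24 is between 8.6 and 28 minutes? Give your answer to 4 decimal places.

The rate is λ = 1/24 = 0.0416667 per minute.
Memoryless: the residual past 24 is again Exp(λ).
P(8.6 < residual < 28) = e^(−λ·8.6) − e^(−λ·28) = 0.69884 − 0.31140 ≈ 0.3874.

0.3874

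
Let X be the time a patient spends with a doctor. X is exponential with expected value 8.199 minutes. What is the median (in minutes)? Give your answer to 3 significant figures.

The rate is λ = 1/8.199 = 0.121966 per minute.
Set 1 − e^(−λt) = 0.5, so t = −ln(0.5)/λ = 0.69315/0.121966 ≈ 5.68311 minutes.

5.68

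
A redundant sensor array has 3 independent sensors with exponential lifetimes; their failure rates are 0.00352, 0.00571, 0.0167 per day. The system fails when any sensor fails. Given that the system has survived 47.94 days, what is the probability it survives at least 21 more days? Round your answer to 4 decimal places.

Time to first failure ~ Exp(Σλ) with Σλ = 0.02593.
By memorylessness, P(T > 47.94+21 | T > 47.94) = P(T > 21) = e^(−0.02593·21) ≈ 0.5801.

0.5801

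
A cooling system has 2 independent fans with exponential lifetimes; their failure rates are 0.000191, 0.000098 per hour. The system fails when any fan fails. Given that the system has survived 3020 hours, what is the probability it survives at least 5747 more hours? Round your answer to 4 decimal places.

0.1900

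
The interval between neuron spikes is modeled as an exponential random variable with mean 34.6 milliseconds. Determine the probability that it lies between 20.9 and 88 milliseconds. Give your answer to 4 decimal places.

The rate is λ = 1/34.6 = 0.0289017 per millisecond.
P(20.9 < X < 88) = e^(−λ·20.9) − e^(−λ·88) = 0.54660 − 0.07860 ≈ 0.4680.

0.4680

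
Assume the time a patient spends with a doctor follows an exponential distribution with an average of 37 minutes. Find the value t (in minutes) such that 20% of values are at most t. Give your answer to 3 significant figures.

8.26

The rate is λ = 1/37 = 0.027027 per minute.
Set 1 − e^(−λt) = 0.2, so t = −ln(0.8)/λ = 0.22314/0.027027 ≈ 8.25631 minutes.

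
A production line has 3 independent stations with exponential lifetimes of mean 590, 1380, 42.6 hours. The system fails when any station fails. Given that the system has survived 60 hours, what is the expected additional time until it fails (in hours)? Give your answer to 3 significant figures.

38.6

First-failure rate Σλ = 1/590 + 1/1380 + 1/42.6 = 0.0258937.
By memorylessness the expected residual is 1/Σλ = 38.6194 hours, regardless of the 60 already elapsed.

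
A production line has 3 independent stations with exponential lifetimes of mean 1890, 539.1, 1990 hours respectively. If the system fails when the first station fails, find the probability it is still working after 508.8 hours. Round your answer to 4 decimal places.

The first failure time is exponential with rate Σλ_i = 1/1890 + 1/539.1 + 1/1990 = 0.00288656 per hour.
P(min > 508.8) = e^(−0.00288656·508.8) = e^(−1.4687) ≈ 0.2302.

0.2302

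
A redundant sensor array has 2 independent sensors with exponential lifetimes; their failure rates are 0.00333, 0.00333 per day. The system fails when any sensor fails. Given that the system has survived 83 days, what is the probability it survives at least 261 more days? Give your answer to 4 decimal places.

0.1758

Time to first failure ~ Exp(Σλ) with Σλ = 0.00666.
By memorylessness, P(T > 83+261 | T > 83) = P(T > 261) = e^(−0.00666·261) ≈ 0.1758.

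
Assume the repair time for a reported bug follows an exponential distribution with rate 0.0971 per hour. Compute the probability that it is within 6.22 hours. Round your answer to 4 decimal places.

P(X ≤ 6.22) = 1 − e^(−λ·6.22) = 1 − e^(−0.60396) ≈ 0.4534.

0.4534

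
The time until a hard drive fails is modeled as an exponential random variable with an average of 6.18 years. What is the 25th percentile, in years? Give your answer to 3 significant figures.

1.78

The rate is λ = 1/6.18 = 0.161812 per year.
Set 1 − e^(−λt) = 0.25, so t = −ln(0.75)/λ = 0.28768/0.161812 ≈ 1.77788 years.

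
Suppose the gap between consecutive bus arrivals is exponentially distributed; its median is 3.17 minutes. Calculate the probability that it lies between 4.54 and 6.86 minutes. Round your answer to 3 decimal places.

For an exponential, median = ln(2)/λ, so λ = ln 2 / 3.17 = 0.218658 per minute.
P(4.54 < X < 6.86) = e^(−λ·4.54) − e^(−λ·6.86) = 0.37057 − 0.22313 ≈ 0.147.

0.147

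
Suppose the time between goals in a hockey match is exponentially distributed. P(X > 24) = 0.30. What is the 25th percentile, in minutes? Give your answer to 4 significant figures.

5.735

e^(−λ·24) = 0.30 ⇒ λ = −ln(0.30)/24 = 0.0501655.
25th percentile: 1 − e^(−λt) = 0.25, t = −ln(0.75)/λ = 5.73466 minutes.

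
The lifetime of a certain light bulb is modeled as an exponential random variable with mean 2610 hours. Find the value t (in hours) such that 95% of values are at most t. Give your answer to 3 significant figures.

The rate is λ = 1/2610 = 0.000383142 per hour.
Set 1 − e^(−λt) = 0.95, so t = −ln(0.05)/λ = 2.9957/0.000383142 ≈ 7818.86 hours.

7820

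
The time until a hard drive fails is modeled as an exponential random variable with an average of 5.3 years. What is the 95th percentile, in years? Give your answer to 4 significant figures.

15.88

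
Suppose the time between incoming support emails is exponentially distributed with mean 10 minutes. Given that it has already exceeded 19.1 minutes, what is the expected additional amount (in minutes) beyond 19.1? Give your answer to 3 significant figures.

The rate is λ = 1/10 = 0.1 per minute.
By memorylessness, the remaining amount past any threshold is again Exp(λ) with mean 1/λ = 10 minutes.

10.0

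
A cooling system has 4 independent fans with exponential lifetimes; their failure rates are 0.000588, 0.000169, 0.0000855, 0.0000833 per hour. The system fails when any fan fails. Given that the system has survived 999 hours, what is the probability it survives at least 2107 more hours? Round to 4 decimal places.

Time to first failure ~ Exp(Σλ) with Σλ = 0.0009258.
By memorylessness, P(T > 999+2107 | T > 999) = P(T > 2107) = e^(−0.0009258·2107) ≈ 0.1422.

0.1422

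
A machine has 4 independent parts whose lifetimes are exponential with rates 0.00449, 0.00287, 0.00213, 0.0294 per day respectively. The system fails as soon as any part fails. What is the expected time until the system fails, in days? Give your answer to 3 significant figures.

25.7

The time to first failure is exponential with rate Σλ = 0.00449 + 0.00287 + 0.00213 + 0.0294 = 0.03889.
E[min] = 1/Σλ = 1/0.03889 = 25.7136 days.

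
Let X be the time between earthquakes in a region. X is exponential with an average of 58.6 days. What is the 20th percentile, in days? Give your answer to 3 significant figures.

The rate is λ = 1/58.6 = 0.0170648 per day.
Set 1 − e^(−λt) = 0.2, so t = −ln(0.8)/λ = 0.22314/0.0170648 ≈ 13.0762 days.

13.1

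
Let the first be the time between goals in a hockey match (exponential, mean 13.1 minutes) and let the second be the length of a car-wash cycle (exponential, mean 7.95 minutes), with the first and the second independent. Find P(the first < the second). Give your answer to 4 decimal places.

0.3777

λ_1 = 1/13.1 = 0.0763359, λ_2 = 1/7.95 = 0.125786.
For independent exponentials, P(the first < the second) = λ_1/(λ_1+λ_2) = 0.0763359/0.202122 ≈ 0.3777.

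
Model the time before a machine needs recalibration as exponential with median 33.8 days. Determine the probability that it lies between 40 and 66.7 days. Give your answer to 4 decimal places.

0.1856

For an exponential, median = ln(2)/λ, so λ = ln 2 / 33.8 = 0.0205073 per day.
P(40 < X < 66.7) = e^(−λ·40) − e^(−λ·66.7) = 0.44030 − 0.25466 ≈ 0.1856.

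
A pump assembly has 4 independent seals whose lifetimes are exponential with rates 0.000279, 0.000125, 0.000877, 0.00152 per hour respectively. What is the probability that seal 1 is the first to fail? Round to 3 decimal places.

0.100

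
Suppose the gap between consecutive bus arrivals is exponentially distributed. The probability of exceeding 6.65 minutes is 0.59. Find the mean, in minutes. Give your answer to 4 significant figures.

12.60

e^(−λ·6.65) = 0.59 ⇒ λ = −ln(0.59)/6.65 = 0.0793433.
Mean = 1/λ = 12.6035 minutes.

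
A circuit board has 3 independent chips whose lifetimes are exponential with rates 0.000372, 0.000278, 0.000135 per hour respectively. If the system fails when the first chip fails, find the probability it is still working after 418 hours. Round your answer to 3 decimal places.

0.720

The time to first failure is exponential with rate Σλ = 0.000372 + 0.000278 + 0.000135 = 0.000785.
P(min > 418) = e^(−0.000785·418) = e^(−0.32813) ≈ 0.720.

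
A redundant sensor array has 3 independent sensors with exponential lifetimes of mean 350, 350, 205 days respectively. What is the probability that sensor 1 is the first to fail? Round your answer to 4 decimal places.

0.2697

Rates: λ_i = 1/mean_i → 0.00285714, 0.00285714, 0.00487805; Σλ = 0.0105923.
P(sensor 1 first) = λ_1/Σλ = 0.00285714/0.0105923 ≈ 0.2697.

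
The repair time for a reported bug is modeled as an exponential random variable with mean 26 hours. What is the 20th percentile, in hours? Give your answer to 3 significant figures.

5.80

The rate is λ = 1/26 = 0.0384615 per hour.
Set 1 − e^(−λt) = 0.2, so t = −ln(0.8)/λ = 0.22314/0.0384615 ≈ 5.80173 hours.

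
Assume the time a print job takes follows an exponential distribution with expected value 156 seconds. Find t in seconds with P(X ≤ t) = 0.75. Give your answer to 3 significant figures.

216

The rate is λ = 1/156 = 0.00641026 per second.
Set 1 − e^(−λt) = 0.75, so t = −ln(0.25)/λ = 1.3863/0.00641026 ≈ 216.262 seconds.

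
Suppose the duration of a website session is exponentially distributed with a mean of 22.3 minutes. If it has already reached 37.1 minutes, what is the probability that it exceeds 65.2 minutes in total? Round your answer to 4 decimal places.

The rate is λ = 1/22.3 = 0.044843 per minute.
By the memoryless property, P(X > 37.1+28.1 | X > 37.1) = P(X > 28.1).
P(X > 28.1) = e^(−1.2601) ≈ 0.2836.

0.2836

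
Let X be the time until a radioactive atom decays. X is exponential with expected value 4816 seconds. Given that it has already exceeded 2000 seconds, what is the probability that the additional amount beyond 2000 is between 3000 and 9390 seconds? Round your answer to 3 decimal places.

0.394

The rate is λ = 1/4816 = 0.000207641 per second.
Memoryless: the residual past 2000 is again Exp(λ).
P(3000 < residual < 9390) = e^(−λ·3000) − e^(−λ·9390) = 0.53637 − 0.14231 ≈ 0.394.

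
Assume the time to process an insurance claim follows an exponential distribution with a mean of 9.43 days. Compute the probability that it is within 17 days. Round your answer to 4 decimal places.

The rate is λ = 1/9.43 = 0.106045 per day.
P(X ≤ 17) = 1 − e^(−λ·17) = 1 − e^(−1.8028) ≈ 0.8352.

0.8352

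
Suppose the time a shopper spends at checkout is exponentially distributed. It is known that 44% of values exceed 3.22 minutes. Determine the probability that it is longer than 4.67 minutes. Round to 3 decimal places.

e^(−λ·3.22) = 0.44 ⇒ λ = −ln(0.44)/3.22 = 0.254963.
P(X > 4.67) = e^(−0.254963·4.67) = e^(−1.1907) ≈ 0.304.

0.304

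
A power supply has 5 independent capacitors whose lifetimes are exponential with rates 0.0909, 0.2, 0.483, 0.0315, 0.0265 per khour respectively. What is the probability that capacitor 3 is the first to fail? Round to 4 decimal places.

0.5806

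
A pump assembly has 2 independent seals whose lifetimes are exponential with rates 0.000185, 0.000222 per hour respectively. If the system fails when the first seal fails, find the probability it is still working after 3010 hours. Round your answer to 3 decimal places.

0.294

The time to first failure is exponential with rate Σλ = 0.000185 + 0.000222 = 0.000407.
P(min > 3010) = e^(−0.000407·3010) = e^(−1.2251) ≈ 0.294.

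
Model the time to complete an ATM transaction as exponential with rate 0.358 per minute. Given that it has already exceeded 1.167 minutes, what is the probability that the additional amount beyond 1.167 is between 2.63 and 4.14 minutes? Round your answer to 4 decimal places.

0.1629

Memoryless: the residual past 1.167 is again Exp(λ).
P(2.63 < residual < 4.14) = e^(−λ·2.63) − e^(−λ·4.14) = 0.39003 − 0.22716 ≈ 0.1629.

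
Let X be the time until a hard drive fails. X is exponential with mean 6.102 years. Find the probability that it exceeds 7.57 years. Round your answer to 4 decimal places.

0.2892

The rate is λ = 1/6.102 = 0.163881 per year.
P(X > 7.57) = e^(−λ·7.57) = e^(−1.2406) ≈ 0.2892.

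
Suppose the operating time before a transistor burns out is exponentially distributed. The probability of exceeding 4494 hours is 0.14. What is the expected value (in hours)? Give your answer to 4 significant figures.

e^(−λ·4494) = 0.14 ⇒ λ = −ln(0.14)/4494 = 0.000437497.
Mean = 1/λ = 2285.73 hours.

2286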